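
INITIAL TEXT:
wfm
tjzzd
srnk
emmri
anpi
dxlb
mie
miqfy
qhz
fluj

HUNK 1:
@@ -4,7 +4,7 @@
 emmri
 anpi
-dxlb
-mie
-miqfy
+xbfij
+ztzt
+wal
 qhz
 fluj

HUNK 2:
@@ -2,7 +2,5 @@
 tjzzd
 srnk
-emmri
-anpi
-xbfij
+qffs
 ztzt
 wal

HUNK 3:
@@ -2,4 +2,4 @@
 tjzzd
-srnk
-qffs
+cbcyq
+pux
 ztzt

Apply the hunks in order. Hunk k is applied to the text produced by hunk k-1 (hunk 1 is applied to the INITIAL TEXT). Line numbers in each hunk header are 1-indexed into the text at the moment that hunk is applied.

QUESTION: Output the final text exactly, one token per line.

Answer: wfm
tjzzd
cbcyq
pux
ztzt
wal
qhz
fluj

Derivation:
Hunk 1: at line 4 remove [dxlb,mie,miqfy] add [xbfij,ztzt,wal] -> 10 lines: wfm tjzzd srnk emmri anpi xbfij ztzt wal qhz fluj
Hunk 2: at line 2 remove [emmri,anpi,xbfij] add [qffs] -> 8 lines: wfm tjzzd srnk qffs ztzt wal qhz fluj
Hunk 3: at line 2 remove [srnk,qffs] add [cbcyq,pux] -> 8 lines: wfm tjzzd cbcyq pux ztzt wal qhz fluj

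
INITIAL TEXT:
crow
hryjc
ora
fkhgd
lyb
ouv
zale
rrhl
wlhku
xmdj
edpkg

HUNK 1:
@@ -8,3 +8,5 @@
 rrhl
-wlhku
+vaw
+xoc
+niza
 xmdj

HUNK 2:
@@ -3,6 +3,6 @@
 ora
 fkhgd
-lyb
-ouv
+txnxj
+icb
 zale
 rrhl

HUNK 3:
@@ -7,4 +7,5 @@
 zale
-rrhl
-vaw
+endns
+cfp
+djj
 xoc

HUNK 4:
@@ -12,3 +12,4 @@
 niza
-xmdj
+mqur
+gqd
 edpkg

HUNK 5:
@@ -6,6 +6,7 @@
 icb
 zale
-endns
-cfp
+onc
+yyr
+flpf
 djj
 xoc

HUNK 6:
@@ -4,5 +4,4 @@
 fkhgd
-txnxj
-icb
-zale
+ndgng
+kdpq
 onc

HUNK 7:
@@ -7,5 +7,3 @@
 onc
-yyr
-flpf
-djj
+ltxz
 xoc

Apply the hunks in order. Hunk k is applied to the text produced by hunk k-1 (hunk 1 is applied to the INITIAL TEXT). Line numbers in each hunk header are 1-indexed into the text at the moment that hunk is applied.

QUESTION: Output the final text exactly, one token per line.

Hunk 1: at line 8 remove [wlhku] add [vaw,xoc,niza] -> 13 lines: crow hryjc ora fkhgd lyb ouv zale rrhl vaw xoc niza xmdj edpkg
Hunk 2: at line 3 remove [lyb,ouv] add [txnxj,icb] -> 13 lines: crow hryjc ora fkhgd txnxj icb zale rrhl vaw xoc niza xmdj edpkg
Hunk 3: at line 7 remove [rrhl,vaw] add [endns,cfp,djj] -> 14 lines: crow hryjc ora fkhgd txnxj icb zale endns cfp djj xoc niza xmdj edpkg
Hunk 4: at line 12 remove [xmdj] add [mqur,gqd] -> 15 lines: crow hryjc ora fkhgd txnxj icb zale endns cfp djj xoc niza mqur gqd edpkg
Hunk 5: at line 6 remove [endns,cfp] add [onc,yyr,flpf] -> 16 lines: crow hryjc ora fkhgd txnxj icb zale onc yyr flpf djj xoc niza mqur gqd edpkg
Hunk 6: at line 4 remove [txnxj,icb,zale] add [ndgng,kdpq] -> 15 lines: crow hryjc ora fkhgd ndgng kdpq onc yyr flpf djj xoc niza mqur gqd edpkg
Hunk 7: at line 7 remove [yyr,flpf,djj] add [ltxz] -> 13 lines: crow hryjc ora fkhgd ndgng kdpq onc ltxz xoc niza mqur gqd edpkg

Answer: crow
hryjc
ora
fkhgd
ndgng
kdpq
onc
ltxz
xoc
niza
mqur
gqd
edpkg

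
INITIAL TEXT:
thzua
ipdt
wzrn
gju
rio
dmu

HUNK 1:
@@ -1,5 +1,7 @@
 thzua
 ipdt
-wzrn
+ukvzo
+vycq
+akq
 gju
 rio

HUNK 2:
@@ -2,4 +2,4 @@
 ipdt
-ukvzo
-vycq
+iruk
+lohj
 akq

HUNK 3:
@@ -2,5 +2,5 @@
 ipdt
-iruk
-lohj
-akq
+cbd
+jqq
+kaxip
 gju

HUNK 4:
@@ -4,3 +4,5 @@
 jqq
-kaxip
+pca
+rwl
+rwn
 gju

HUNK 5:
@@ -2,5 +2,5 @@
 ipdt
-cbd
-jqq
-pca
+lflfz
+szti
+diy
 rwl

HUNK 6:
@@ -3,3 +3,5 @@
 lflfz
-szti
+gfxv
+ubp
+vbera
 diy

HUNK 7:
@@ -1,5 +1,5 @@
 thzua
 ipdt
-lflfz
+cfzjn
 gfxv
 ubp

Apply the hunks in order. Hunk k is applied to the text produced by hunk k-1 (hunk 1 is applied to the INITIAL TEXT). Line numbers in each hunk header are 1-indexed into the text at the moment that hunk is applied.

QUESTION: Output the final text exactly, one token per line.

Answer: thzua
ipdt
cfzjn
gfxv
ubp
vbera
diy
rwl
rwn
gju
rio
dmu

Derivation:
Hunk 1: at line 1 remove [wzrn] add [ukvzo,vycq,akq] -> 8 lines: thzua ipdt ukvzo vycq akq gju rio dmu
Hunk 2: at line 2 remove [ukvzo,vycq] add [iruk,lohj] -> 8 lines: thzua ipdt iruk lohj akq gju rio dmu
Hunk 3: at line 2 remove [iruk,lohj,akq] add [cbd,jqq,kaxip] -> 8 lines: thzua ipdt cbd jqq kaxip gju rio dmu
Hunk 4: at line 4 remove [kaxip] add [pca,rwl,rwn] -> 10 lines: thzua ipdt cbd jqq pca rwl rwn gju rio dmu
Hunk 5: at line 2 remove [cbd,jqq,pca] add [lflfz,szti,diy] -> 10 lines: thzua ipdt lflfz szti diy rwl rwn gju rio dmu
Hunk 6: at line 3 remove [szti] add [gfxv,ubp,vbera] -> 12 lines: thzua ipdt lflfz gfxv ubp vbera diy rwl rwn gju rio dmu
Hunk 7: at line 1 remove [lflfz] add [cfzjn] -> 12 lines: thzua ipdt cfzjn gfxv ubp vbera diy rwl rwn gju rio dmu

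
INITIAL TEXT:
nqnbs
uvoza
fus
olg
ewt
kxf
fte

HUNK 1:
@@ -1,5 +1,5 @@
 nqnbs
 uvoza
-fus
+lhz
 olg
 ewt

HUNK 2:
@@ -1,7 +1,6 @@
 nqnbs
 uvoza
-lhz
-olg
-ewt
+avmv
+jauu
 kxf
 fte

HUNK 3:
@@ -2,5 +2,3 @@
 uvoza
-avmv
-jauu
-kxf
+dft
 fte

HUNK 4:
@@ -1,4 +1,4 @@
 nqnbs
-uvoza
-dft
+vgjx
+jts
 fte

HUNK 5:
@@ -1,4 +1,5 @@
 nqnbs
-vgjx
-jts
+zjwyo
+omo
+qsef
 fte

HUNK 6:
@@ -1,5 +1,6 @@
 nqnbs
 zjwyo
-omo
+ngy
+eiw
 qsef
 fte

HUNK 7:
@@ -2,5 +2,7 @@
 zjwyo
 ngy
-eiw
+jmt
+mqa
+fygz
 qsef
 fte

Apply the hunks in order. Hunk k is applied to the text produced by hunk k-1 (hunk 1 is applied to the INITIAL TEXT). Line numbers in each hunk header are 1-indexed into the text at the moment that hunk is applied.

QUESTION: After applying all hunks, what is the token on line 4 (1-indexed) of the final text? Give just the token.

Answer: jmt

Derivation:
Hunk 1: at line 1 remove [fus] add [lhz] -> 7 lines: nqnbs uvoza lhz olg ewt kxf fte
Hunk 2: at line 1 remove [lhz,olg,ewt] add [avmv,jauu] -> 6 lines: nqnbs uvoza avmv jauu kxf fte
Hunk 3: at line 2 remove [avmv,jauu,kxf] add [dft] -> 4 lines: nqnbs uvoza dft fte
Hunk 4: at line 1 remove [uvoza,dft] add [vgjx,jts] -> 4 lines: nqnbs vgjx jts fte
Hunk 5: at line 1 remove [vgjx,jts] add [zjwyo,omo,qsef] -> 5 lines: nqnbs zjwyo omo qsef fte
Hunk 6: at line 1 remove [omo] add [ngy,eiw] -> 6 lines: nqnbs zjwyo ngy eiw qsef fte
Hunk 7: at line 2 remove [eiw] add [jmt,mqa,fygz] -> 8 lines: nqnbs zjwyo ngy jmt mqa fygz qsef fte
Final line 4: jmt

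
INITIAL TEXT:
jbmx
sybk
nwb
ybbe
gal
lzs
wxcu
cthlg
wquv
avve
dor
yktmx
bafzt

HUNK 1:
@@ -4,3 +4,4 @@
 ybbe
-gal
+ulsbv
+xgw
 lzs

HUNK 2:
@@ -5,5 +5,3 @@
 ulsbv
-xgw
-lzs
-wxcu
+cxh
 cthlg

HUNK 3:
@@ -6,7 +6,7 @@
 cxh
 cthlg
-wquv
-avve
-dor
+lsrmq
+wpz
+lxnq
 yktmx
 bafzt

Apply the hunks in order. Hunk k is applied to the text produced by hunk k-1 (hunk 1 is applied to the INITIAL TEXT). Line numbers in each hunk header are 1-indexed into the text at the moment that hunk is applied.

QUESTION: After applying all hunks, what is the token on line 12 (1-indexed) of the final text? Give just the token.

Answer: bafzt

Derivation:
Hunk 1: at line 4 remove [gal] add [ulsbv,xgw] -> 14 lines: jbmx sybk nwb ybbe ulsbv xgw lzs wxcu cthlg wquv avve dor yktmx bafzt
Hunk 2: at line 5 remove [xgw,lzs,wxcu] add [cxh] -> 12 lines: jbmx sybk nwb ybbe ulsbv cxh cthlg wquv avve dor yktmx bafzt
Hunk 3: at line 6 remove [wquv,avve,dor] add [lsrmq,wpz,lxnq] -> 12 lines: jbmx sybk nwb ybbe ulsbv cxh cthlg lsrmq wpz lxnq yktmx bafzt
Final line 12: bafzt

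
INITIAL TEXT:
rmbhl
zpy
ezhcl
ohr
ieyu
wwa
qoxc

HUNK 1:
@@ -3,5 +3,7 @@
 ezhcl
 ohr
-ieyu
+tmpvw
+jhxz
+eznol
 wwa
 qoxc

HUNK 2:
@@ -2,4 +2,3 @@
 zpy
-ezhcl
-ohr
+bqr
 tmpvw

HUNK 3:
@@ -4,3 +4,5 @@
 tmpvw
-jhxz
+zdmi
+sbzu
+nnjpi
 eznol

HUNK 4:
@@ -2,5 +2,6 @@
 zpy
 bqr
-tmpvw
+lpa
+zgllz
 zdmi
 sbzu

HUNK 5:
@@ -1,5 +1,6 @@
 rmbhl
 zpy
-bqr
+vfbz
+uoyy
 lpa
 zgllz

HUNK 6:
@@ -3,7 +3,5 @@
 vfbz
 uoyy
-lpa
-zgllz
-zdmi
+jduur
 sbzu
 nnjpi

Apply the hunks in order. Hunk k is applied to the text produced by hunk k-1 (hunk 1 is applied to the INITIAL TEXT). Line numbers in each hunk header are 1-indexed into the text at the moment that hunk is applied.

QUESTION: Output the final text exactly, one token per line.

Answer: rmbhl
zpy
vfbz
uoyy
jduur
sbzu
nnjpi
eznol
wwa
qoxc

Derivation:
Hunk 1: at line 3 remove [ieyu] add [tmpvw,jhxz,eznol] -> 9 lines: rmbhl zpy ezhcl ohr tmpvw jhxz eznol wwa qoxc
Hunk 2: at line 2 remove [ezhcl,ohr] add [bqr] -> 8 lines: rmbhl zpy bqr tmpvw jhxz eznol wwa qoxc
Hunk 3: at line 4 remove [jhxz] add [zdmi,sbzu,nnjpi] -> 10 lines: rmbhl zpy bqr tmpvw zdmi sbzu nnjpi eznol wwa qoxc
Hunk 4: at line 2 remove [tmpvw] add [lpa,zgllz] -> 11 lines: rmbhl zpy bqr lpa zgllz zdmi sbzu nnjpi eznol wwa qoxc
Hunk 5: at line 1 remove [bqr] add [vfbz,uoyy] -> 12 lines: rmbhl zpy vfbz uoyy lpa zgllz zdmi sbzu nnjpi eznol wwa qoxc
Hunk 6: at line 3 remove [lpa,zgllz,zdmi] add [jduur] -> 10 lines: rmbhl zpy vfbz uoyy jduur sbzu nnjpi eznol wwa qoxc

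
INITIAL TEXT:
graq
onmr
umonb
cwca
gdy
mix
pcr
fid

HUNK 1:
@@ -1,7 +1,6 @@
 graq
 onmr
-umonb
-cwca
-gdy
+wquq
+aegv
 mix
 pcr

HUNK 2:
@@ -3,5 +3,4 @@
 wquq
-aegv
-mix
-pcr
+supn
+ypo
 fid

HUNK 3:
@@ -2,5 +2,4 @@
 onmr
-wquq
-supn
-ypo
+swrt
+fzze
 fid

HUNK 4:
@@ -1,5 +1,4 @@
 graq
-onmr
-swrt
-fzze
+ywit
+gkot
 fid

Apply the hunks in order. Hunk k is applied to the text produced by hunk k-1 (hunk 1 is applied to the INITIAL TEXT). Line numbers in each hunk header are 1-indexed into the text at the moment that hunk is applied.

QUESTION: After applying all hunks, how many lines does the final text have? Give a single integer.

Answer: 4

Derivation:
Hunk 1: at line 1 remove [umonb,cwca,gdy] add [wquq,aegv] -> 7 lines: graq onmr wquq aegv mix pcr fid
Hunk 2: at line 3 remove [aegv,mix,pcr] add [supn,ypo] -> 6 lines: graq onmr wquq supn ypo fid
Hunk 3: at line 2 remove [wquq,supn,ypo] add [swrt,fzze] -> 5 lines: graq onmr swrt fzze fid
Hunk 4: at line 1 remove [onmr,swrt,fzze] add [ywit,gkot] -> 4 lines: graq ywit gkot fid
Final line count: 4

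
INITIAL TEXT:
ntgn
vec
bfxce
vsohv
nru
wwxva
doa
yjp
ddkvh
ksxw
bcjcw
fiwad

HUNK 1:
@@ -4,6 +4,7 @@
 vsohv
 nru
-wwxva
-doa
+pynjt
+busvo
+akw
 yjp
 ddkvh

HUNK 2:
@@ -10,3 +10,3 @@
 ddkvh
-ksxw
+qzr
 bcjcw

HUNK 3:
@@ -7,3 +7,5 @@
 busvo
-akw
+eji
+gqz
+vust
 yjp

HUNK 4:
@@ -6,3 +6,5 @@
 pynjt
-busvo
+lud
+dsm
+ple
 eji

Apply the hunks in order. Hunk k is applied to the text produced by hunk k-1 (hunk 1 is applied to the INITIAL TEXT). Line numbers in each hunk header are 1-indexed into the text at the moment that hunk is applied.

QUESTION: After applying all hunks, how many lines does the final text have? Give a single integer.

Hunk 1: at line 4 remove [wwxva,doa] add [pynjt,busvo,akw] -> 13 lines: ntgn vec bfxce vsohv nru pynjt busvo akw yjp ddkvh ksxw bcjcw fiwad
Hunk 2: at line 10 remove [ksxw] add [qzr] -> 13 lines: ntgn vec bfxce vsohv nru pynjt busvo akw yjp ddkvh qzr bcjcw fiwad
Hunk 3: at line 7 remove [akw] add [eji,gqz,vust] -> 15 lines: ntgn vec bfxce vsohv nru pynjt busvo eji gqz vust yjp ddkvh qzr bcjcw fiwad
Hunk 4: at line 6 remove [busvo] add [lud,dsm,ple] -> 17 lines: ntgn vec bfxce vsohv nru pynjt lud dsm ple eji gqz vust yjp ddkvh qzr bcjcw fiwad
Final line count: 17

Answer: 17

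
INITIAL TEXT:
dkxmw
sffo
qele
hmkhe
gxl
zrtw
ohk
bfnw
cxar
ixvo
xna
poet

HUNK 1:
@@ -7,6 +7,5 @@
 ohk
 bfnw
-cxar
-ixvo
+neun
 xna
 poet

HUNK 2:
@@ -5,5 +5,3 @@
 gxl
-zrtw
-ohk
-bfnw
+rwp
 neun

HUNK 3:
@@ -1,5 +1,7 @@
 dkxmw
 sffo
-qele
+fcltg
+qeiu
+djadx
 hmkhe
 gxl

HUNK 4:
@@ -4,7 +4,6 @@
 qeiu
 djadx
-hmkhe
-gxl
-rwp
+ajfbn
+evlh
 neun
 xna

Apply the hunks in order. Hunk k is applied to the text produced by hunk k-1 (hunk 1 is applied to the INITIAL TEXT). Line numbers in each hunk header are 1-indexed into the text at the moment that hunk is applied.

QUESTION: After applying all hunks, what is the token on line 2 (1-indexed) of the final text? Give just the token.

Hunk 1: at line 7 remove [cxar,ixvo] add [neun] -> 11 lines: dkxmw sffo qele hmkhe gxl zrtw ohk bfnw neun xna poet
Hunk 2: at line 5 remove [zrtw,ohk,bfnw] add [rwp] -> 9 lines: dkxmw sffo qele hmkhe gxl rwp neun xna poet
Hunk 3: at line 1 remove [qele] add [fcltg,qeiu,djadx] -> 11 lines: dkxmw sffo fcltg qeiu djadx hmkhe gxl rwp neun xna poet
Hunk 4: at line 4 remove [hmkhe,gxl,rwp] add [ajfbn,evlh] -> 10 lines: dkxmw sffo fcltg qeiu djadx ajfbn evlh neun xna poet
Final line 2: sffo

Answer: sffo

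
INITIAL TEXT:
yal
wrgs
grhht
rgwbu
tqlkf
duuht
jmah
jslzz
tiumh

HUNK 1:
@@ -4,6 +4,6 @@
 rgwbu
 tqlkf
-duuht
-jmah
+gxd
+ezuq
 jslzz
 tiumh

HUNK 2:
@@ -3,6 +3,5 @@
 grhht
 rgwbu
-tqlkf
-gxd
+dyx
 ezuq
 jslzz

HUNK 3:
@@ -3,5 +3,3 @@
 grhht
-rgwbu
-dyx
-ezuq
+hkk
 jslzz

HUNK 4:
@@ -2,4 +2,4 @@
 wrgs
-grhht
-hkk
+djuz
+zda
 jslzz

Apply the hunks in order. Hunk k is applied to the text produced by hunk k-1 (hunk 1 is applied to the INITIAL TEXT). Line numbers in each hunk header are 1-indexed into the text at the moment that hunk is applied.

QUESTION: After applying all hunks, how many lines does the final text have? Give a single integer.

Hunk 1: at line 4 remove [duuht,jmah] add [gxd,ezuq] -> 9 lines: yal wrgs grhht rgwbu tqlkf gxd ezuq jslzz tiumh
Hunk 2: at line 3 remove [tqlkf,gxd] add [dyx] -> 8 lines: yal wrgs grhht rgwbu dyx ezuq jslzz tiumh
Hunk 3: at line 3 remove [rgwbu,dyx,ezuq] add [hkk] -> 6 lines: yal wrgs grhht hkk jslzz tiumh
Hunk 4: at line 2 remove [grhht,hkk] add [djuz,zda] -> 6 lines: yal wrgs djuz zda jslzz tiumh
Final line count: 6

Answer: 6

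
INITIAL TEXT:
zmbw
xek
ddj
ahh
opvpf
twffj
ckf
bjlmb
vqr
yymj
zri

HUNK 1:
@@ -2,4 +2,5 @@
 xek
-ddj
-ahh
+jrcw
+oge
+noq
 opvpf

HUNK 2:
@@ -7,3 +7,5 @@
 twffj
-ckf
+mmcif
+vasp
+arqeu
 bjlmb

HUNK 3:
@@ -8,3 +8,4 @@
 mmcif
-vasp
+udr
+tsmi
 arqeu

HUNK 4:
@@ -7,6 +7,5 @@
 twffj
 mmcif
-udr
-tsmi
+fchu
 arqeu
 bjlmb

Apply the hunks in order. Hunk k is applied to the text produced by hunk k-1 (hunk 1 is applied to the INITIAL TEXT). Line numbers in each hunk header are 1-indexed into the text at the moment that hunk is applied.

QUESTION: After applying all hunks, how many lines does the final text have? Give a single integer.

Answer: 14

Derivation:
Hunk 1: at line 2 remove [ddj,ahh] add [jrcw,oge,noq] -> 12 lines: zmbw xek jrcw oge noq opvpf twffj ckf bjlmb vqr yymj zri
Hunk 2: at line 7 remove [ckf] add [mmcif,vasp,arqeu] -> 14 lines: zmbw xek jrcw oge noq opvpf twffj mmcif vasp arqeu bjlmb vqr yymj zri
Hunk 3: at line 8 remove [vasp] add [udr,tsmi] -> 15 lines: zmbw xek jrcw oge noq opvpf twffj mmcif udr tsmi arqeu bjlmb vqr yymj zri
Hunk 4: at line 7 remove [udr,tsmi] add [fchu] -> 14 lines: zmbw xek jrcw oge noq opvpf twffj mmcif fchu arqeu bjlmb vqr yymj zri
Final line count: 14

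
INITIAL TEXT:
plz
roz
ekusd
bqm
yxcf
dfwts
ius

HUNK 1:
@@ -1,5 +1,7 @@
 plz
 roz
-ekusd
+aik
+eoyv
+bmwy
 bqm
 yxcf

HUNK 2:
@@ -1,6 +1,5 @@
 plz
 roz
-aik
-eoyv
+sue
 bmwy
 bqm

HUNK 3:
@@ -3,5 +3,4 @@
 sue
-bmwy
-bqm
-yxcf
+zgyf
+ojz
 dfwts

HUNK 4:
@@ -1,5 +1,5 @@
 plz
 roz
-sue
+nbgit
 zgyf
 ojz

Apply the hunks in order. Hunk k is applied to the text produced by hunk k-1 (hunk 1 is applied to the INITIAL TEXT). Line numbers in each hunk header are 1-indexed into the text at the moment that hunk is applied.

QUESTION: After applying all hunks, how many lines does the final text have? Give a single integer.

Hunk 1: at line 1 remove [ekusd] add [aik,eoyv,bmwy] -> 9 lines: plz roz aik eoyv bmwy bqm yxcf dfwts ius
Hunk 2: at line 1 remove [aik,eoyv] add [sue] -> 8 lines: plz roz sue bmwy bqm yxcf dfwts ius
Hunk 3: at line 3 remove [bmwy,bqm,yxcf] add [zgyf,ojz] -> 7 lines: plz roz sue zgyf ojz dfwts ius
Hunk 4: at line 1 remove [sue] add [nbgit] -> 7 lines: plz roz nbgit zgyf ojz dfwts ius
Final line count: 7

Answer: 7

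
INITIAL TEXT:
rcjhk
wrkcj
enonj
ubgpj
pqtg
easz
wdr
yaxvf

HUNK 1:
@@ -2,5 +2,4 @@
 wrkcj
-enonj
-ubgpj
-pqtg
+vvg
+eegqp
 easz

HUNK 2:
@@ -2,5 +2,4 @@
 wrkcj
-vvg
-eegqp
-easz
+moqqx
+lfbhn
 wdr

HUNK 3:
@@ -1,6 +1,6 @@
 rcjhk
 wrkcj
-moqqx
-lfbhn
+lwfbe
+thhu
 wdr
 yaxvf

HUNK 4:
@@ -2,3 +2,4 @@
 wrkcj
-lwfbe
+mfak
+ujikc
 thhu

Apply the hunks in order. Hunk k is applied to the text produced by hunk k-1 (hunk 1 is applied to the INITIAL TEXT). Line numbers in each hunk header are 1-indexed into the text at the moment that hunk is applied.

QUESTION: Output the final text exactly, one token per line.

Hunk 1: at line 2 remove [enonj,ubgpj,pqtg] add [vvg,eegqp] -> 7 lines: rcjhk wrkcj vvg eegqp easz wdr yaxvf
Hunk 2: at line 2 remove [vvg,eegqp,easz] add [moqqx,lfbhn] -> 6 lines: rcjhk wrkcj moqqx lfbhn wdr yaxvf
Hunk 3: at line 1 remove [moqqx,lfbhn] add [lwfbe,thhu] -> 6 lines: rcjhk wrkcj lwfbe thhu wdr yaxvf
Hunk 4: at line 2 remove [lwfbe] add [mfak,ujikc] -> 7 lines: rcjhk wrkcj mfak ujikc thhu wdr yaxvf

Answer: rcjhk
wrkcj
mfak
ujikc
thhu
wdr
yaxvf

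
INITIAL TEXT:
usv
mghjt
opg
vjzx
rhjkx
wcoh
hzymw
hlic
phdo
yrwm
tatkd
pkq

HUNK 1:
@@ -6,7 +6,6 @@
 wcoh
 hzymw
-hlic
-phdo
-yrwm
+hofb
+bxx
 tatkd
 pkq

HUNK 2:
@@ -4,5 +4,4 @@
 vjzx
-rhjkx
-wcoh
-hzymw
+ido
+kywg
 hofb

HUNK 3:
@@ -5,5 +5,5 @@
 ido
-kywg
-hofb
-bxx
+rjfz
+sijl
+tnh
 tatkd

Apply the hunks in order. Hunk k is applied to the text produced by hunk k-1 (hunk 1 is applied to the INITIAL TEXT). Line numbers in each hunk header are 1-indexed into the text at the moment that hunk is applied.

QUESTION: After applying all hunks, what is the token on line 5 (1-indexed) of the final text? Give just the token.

Answer: ido

Derivation:
Hunk 1: at line 6 remove [hlic,phdo,yrwm] add [hofb,bxx] -> 11 lines: usv mghjt opg vjzx rhjkx wcoh hzymw hofb bxx tatkd pkq
Hunk 2: at line 4 remove [rhjkx,wcoh,hzymw] add [ido,kywg] -> 10 lines: usv mghjt opg vjzx ido kywg hofb bxx tatkd pkq
Hunk 3: at line 5 remove [kywg,hofb,bxx] add [rjfz,sijl,tnh] -> 10 lines: usv mghjt opg vjzx ido rjfz sijl tnh tatkd pkq
Final line 5: ido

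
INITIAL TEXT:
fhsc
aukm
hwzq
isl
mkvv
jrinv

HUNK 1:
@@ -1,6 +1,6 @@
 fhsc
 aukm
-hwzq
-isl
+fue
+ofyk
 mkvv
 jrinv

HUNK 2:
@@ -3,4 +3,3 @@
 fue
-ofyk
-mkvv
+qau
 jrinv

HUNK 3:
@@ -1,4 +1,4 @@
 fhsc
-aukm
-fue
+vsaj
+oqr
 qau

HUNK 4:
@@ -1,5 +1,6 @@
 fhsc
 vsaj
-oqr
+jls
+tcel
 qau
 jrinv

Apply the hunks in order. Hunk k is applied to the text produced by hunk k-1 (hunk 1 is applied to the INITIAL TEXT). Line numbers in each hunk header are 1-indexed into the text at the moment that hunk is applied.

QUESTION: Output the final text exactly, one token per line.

Answer: fhsc
vsaj
jls
tcel
qau
jrinv

Derivation:
Hunk 1: at line 1 remove [hwzq,isl] add [fue,ofyk] -> 6 lines: fhsc aukm fue ofyk mkvv jrinv
Hunk 2: at line 3 remove [ofyk,mkvv] add [qau] -> 5 lines: fhsc aukm fue qau jrinv
Hunk 3: at line 1 remove [aukm,fue] add [vsaj,oqr] -> 5 lines: fhsc vsaj oqr qau jrinv
Hunk 4: at line 1 remove [oqr] add [jls,tcel] -> 6 lines: fhsc vsaj jls tcel qau jrinv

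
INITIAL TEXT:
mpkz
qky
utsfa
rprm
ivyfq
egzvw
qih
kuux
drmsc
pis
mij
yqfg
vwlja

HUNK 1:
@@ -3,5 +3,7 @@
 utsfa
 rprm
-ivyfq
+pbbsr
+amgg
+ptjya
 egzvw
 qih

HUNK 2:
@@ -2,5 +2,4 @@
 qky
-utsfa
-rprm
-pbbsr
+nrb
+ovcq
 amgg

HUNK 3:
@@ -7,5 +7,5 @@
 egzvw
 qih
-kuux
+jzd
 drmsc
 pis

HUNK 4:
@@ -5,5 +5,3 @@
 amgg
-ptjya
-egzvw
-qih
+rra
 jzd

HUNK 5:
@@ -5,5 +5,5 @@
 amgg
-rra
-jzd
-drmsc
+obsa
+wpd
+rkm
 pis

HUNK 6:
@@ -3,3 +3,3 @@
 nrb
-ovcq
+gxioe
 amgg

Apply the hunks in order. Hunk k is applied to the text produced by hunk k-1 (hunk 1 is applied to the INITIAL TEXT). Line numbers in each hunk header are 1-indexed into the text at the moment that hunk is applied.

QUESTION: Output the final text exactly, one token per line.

Answer: mpkz
qky
nrb
gxioe
amgg
obsa
wpd
rkm
pis
mij
yqfg
vwlja

Derivation:
Hunk 1: at line 3 remove [ivyfq] add [pbbsr,amgg,ptjya] -> 15 lines: mpkz qky utsfa rprm pbbsr amgg ptjya egzvw qih kuux drmsc pis mij yqfg vwlja
Hunk 2: at line 2 remove [utsfa,rprm,pbbsr] add [nrb,ovcq] -> 14 lines: mpkz qky nrb ovcq amgg ptjya egzvw qih kuux drmsc pis mij yqfg vwlja
Hunk 3: at line 7 remove [kuux] add [jzd] -> 14 lines: mpkz qky nrb ovcq amgg ptjya egzvw qih jzd drmsc pis mij yqfg vwlja
Hunk 4: at line 5 remove [ptjya,egzvw,qih] add [rra] -> 12 lines: mpkz qky nrb ovcq amgg rra jzd drmsc pis mij yqfg vwlja
Hunk 5: at line 5 remove [rra,jzd,drmsc] add [obsa,wpd,rkm] -> 12 lines: mpkz qky nrb ovcq amgg obsa wpd rkm pis mij yqfg vwlja
Hunk 6: at line 3 remove [ovcq] add [gxioe] -> 12 lines: mpkz qky nrb gxioe amgg obsa wpd rkm pis mij yqfg vwlja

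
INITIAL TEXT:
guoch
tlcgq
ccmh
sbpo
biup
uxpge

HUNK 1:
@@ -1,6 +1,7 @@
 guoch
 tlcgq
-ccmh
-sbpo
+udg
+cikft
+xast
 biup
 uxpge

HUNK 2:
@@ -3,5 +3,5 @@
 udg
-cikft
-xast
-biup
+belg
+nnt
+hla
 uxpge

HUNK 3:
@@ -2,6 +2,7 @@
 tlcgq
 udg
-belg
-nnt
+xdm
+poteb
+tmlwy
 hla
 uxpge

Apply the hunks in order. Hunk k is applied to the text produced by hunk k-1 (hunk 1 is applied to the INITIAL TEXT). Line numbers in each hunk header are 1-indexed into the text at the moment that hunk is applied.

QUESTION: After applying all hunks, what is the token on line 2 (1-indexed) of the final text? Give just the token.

Answer: tlcgq

Derivation:
Hunk 1: at line 1 remove [ccmh,sbpo] add [udg,cikft,xast] -> 7 lines: guoch tlcgq udg cikft xast biup uxpge
Hunk 2: at line 3 remove [cikft,xast,biup] add [belg,nnt,hla] -> 7 lines: guoch tlcgq udg belg nnt hla uxpge
Hunk 3: at line 2 remove [belg,nnt] add [xdm,poteb,tmlwy] -> 8 lines: guoch tlcgq udg xdm poteb tmlwy hla uxpge
Final line 2: tlcgq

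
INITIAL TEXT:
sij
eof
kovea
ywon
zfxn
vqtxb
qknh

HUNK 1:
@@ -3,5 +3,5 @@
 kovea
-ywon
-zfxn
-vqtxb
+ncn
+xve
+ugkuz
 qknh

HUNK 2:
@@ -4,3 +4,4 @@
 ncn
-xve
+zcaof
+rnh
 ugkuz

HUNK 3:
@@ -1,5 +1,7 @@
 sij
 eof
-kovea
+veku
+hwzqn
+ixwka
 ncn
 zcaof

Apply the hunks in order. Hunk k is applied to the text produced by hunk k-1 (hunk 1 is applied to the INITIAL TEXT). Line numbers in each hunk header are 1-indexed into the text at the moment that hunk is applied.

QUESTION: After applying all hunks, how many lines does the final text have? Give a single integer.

Answer: 10

Derivation:
Hunk 1: at line 3 remove [ywon,zfxn,vqtxb] add [ncn,xve,ugkuz] -> 7 lines: sij eof kovea ncn xve ugkuz qknh
Hunk 2: at line 4 remove [xve] add [zcaof,rnh] -> 8 lines: sij eof kovea ncn zcaof rnh ugkuz qknh
Hunk 3: at line 1 remove [kovea] add [veku,hwzqn,ixwka] -> 10 lines: sij eof veku hwzqn ixwka ncn zcaof rnh ugkuz qknh
Final line count: 10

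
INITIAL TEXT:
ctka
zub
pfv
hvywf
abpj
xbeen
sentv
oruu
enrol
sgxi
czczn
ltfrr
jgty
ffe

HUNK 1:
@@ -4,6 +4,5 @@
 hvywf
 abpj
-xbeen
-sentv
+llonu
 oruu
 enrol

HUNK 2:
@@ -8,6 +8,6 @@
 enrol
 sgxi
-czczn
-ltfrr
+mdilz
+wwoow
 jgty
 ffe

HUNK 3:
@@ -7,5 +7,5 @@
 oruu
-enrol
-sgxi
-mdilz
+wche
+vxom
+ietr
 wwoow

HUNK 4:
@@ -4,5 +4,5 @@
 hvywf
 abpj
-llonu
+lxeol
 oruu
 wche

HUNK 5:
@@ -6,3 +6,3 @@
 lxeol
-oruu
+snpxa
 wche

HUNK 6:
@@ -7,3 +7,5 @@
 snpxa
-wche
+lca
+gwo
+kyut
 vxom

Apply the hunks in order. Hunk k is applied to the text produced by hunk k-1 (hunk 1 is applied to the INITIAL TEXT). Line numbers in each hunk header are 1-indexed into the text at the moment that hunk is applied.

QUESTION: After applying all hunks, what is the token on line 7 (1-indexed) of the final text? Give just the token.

Answer: snpxa

Derivation:
Hunk 1: at line 4 remove [xbeen,sentv] add [llonu] -> 13 lines: ctka zub pfv hvywf abpj llonu oruu enrol sgxi czczn ltfrr jgty ffe
Hunk 2: at line 8 remove [czczn,ltfrr] add [mdilz,wwoow] -> 13 lines: ctka zub pfv hvywf abpj llonu oruu enrol sgxi mdilz wwoow jgty ffe
Hunk 3: at line 7 remove [enrol,sgxi,mdilz] add [wche,vxom,ietr] -> 13 lines: ctka zub pfv hvywf abpj llonu oruu wche vxom ietr wwoow jgty ffe
Hunk 4: at line 4 remove [llonu] add [lxeol] -> 13 lines: ctka zub pfv hvywf abpj lxeol oruu wche vxom ietr wwoow jgty ffe
Hunk 5: at line 6 remove [oruu] add [snpxa] -> 13 lines: ctka zub pfv hvywf abpj lxeol snpxa wche vxom ietr wwoow jgty ffe
Hunk 6: at line 7 remove [wche] add [lca,gwo,kyut] -> 15 lines: ctka zub pfv hvywf abpj lxeol snpxa lca gwo kyut vxom ietr wwoow jgty ffe
Final line 7: snpxa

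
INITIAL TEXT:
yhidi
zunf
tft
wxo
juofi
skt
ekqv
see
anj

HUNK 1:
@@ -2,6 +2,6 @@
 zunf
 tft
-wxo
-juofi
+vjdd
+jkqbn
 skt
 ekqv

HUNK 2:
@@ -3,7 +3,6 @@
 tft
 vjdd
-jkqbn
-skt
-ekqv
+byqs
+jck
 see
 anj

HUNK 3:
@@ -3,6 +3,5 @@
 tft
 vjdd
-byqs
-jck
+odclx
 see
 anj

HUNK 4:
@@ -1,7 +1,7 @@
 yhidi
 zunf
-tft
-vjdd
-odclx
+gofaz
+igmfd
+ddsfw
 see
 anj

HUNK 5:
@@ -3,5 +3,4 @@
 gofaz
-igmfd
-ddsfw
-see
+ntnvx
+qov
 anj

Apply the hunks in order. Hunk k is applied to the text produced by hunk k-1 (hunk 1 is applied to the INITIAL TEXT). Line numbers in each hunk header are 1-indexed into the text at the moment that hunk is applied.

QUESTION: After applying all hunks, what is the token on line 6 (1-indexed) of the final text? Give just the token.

Answer: anj

Derivation:
Hunk 1: at line 2 remove [wxo,juofi] add [vjdd,jkqbn] -> 9 lines: yhidi zunf tft vjdd jkqbn skt ekqv see anj
Hunk 2: at line 3 remove [jkqbn,skt,ekqv] add [byqs,jck] -> 8 lines: yhidi zunf tft vjdd byqs jck see anj
Hunk 3: at line 3 remove [byqs,jck] add [odclx] -> 7 lines: yhidi zunf tft vjdd odclx see anj
Hunk 4: at line 1 remove [tft,vjdd,odclx] add [gofaz,igmfd,ddsfw] -> 7 lines: yhidi zunf gofaz igmfd ddsfw see anj
Hunk 5: at line 3 remove [igmfd,ddsfw,see] add [ntnvx,qov] -> 6 lines: yhidi zunf gofaz ntnvx qov anj
Final line 6: anj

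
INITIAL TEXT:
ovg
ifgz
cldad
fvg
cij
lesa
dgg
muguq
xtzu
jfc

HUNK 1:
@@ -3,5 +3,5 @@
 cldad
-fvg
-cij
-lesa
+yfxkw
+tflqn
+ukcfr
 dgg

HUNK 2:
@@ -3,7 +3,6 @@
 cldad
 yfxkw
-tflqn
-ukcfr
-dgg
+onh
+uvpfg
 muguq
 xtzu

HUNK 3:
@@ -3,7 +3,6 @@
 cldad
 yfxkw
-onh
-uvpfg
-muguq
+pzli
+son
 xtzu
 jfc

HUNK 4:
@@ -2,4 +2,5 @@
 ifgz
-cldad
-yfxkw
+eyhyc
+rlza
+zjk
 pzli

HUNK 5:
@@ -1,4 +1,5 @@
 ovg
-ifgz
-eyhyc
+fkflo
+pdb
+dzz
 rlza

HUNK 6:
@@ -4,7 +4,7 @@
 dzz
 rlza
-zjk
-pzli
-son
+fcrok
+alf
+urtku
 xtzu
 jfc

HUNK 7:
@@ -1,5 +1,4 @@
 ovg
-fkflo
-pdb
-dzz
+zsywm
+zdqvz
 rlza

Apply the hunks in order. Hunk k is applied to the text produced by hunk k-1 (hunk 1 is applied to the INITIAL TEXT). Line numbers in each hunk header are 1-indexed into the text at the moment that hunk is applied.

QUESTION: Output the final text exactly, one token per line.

Answer: ovg
zsywm
zdqvz
rlza
fcrok
alf
urtku
xtzu
jfc

Derivation:
Hunk 1: at line 3 remove [fvg,cij,lesa] add [yfxkw,tflqn,ukcfr] -> 10 lines: ovg ifgz cldad yfxkw tflqn ukcfr dgg muguq xtzu jfc
Hunk 2: at line 3 remove [tflqn,ukcfr,dgg] add [onh,uvpfg] -> 9 lines: ovg ifgz cldad yfxkw onh uvpfg muguq xtzu jfc
Hunk 3: at line 3 remove [onh,uvpfg,muguq] add [pzli,son] -> 8 lines: ovg ifgz cldad yfxkw pzli son xtzu jfc
Hunk 4: at line 2 remove [cldad,yfxkw] add [eyhyc,rlza,zjk] -> 9 lines: ovg ifgz eyhyc rlza zjk pzli son xtzu jfc
Hunk 5: at line 1 remove [ifgz,eyhyc] add [fkflo,pdb,dzz] -> 10 lines: ovg fkflo pdb dzz rlza zjk pzli son xtzu jfc
Hunk 6: at line 4 remove [zjk,pzli,son] add [fcrok,alf,urtku] -> 10 lines: ovg fkflo pdb dzz rlza fcrok alf urtku xtzu jfc
Hunk 7: at line 1 remove [fkflo,pdb,dzz] add [zsywm,zdqvz] -> 9 lines: ovg zsywm zdqvz rlza fcrok alf urtku xtzu jfc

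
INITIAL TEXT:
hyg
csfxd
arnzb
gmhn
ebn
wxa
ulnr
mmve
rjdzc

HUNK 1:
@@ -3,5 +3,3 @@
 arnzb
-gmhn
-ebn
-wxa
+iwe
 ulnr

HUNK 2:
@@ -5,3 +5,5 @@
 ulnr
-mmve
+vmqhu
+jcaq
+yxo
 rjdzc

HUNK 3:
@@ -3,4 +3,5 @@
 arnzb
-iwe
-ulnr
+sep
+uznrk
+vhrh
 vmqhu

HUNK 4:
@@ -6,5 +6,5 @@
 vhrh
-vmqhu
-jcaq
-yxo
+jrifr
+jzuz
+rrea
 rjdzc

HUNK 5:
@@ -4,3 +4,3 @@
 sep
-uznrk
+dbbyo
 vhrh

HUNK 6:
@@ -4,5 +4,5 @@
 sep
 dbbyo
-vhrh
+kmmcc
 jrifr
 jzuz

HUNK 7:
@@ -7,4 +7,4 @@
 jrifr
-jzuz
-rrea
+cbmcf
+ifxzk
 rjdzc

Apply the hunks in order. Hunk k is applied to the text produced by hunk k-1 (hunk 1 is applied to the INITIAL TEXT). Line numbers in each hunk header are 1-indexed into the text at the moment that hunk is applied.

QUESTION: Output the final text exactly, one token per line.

Hunk 1: at line 3 remove [gmhn,ebn,wxa] add [iwe] -> 7 lines: hyg csfxd arnzb iwe ulnr mmve rjdzc
Hunk 2: at line 5 remove [mmve] add [vmqhu,jcaq,yxo] -> 9 lines: hyg csfxd arnzb iwe ulnr vmqhu jcaq yxo rjdzc
Hunk 3: at line 3 remove [iwe,ulnr] add [sep,uznrk,vhrh] -> 10 lines: hyg csfxd arnzb sep uznrk vhrh vmqhu jcaq yxo rjdzc
Hunk 4: at line 6 remove [vmqhu,jcaq,yxo] add [jrifr,jzuz,rrea] -> 10 lines: hyg csfxd arnzb sep uznrk vhrh jrifr jzuz rrea rjdzc
Hunk 5: at line 4 remove [uznrk] add [dbbyo] -> 10 lines: hyg csfxd arnzb sep dbbyo vhrh jrifr jzuz rrea rjdzc
Hunk 6: at line 4 remove [vhrh] add [kmmcc] -> 10 lines: hyg csfxd arnzb sep dbbyo kmmcc jrifr jzuz rrea rjdzc
Hunk 7: at line 7 remove [jzuz,rrea] add [cbmcf,ifxzk] -> 10 lines: hyg csfxd arnzb sep dbbyo kmmcc jrifr cbmcf ifxzk rjdzc

Answer: hyg
csfxd
arnzb
sep
dbbyo
kmmcc
jrifr
cbmcf
ifxzk
rjdzc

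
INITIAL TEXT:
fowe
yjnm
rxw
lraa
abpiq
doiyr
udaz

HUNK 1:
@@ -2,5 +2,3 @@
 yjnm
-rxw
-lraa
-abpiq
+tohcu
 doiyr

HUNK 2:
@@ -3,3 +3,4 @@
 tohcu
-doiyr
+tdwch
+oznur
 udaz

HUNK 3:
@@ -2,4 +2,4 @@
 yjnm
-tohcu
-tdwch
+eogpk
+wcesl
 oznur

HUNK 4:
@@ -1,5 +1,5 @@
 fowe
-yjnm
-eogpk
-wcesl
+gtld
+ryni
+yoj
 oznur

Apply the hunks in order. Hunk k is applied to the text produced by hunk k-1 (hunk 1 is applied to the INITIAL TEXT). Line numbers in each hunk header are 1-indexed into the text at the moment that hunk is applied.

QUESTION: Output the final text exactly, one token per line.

Answer: fowe
gtld
ryni
yoj
oznur
udaz

Derivation:
Hunk 1: at line 2 remove [rxw,lraa,abpiq] add [tohcu] -> 5 lines: fowe yjnm tohcu doiyr udaz
Hunk 2: at line 3 remove [doiyr] add [tdwch,oznur] -> 6 lines: fowe yjnm tohcu tdwch oznur udaz
Hunk 3: at line 2 remove [tohcu,tdwch] add [eogpk,wcesl] -> 6 lines: fowe yjnm eogpk wcesl oznur udaz
Hunk 4: at line 1 remove [yjnm,eogpk,wcesl] add [gtld,ryni,yoj] -> 6 lines: fowe gtld ryni yoj oznur udaz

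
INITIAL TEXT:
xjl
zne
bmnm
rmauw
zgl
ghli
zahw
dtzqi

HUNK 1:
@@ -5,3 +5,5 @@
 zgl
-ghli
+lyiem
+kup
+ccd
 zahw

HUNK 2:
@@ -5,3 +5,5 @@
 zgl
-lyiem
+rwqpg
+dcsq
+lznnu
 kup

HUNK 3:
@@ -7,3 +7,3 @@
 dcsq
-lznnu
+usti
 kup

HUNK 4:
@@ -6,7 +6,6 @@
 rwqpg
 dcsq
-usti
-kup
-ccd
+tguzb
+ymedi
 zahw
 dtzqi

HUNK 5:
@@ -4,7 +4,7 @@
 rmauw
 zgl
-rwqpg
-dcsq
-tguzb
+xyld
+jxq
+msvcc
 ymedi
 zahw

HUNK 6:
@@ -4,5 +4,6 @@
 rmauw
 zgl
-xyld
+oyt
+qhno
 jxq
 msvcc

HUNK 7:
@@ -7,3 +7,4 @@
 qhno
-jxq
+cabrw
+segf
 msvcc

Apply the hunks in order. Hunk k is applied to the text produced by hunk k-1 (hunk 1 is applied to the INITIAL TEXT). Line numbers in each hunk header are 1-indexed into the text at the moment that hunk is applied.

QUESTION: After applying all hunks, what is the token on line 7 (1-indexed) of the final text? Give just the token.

Hunk 1: at line 5 remove [ghli] add [lyiem,kup,ccd] -> 10 lines: xjl zne bmnm rmauw zgl lyiem kup ccd zahw dtzqi
Hunk 2: at line 5 remove [lyiem] add [rwqpg,dcsq,lznnu] -> 12 lines: xjl zne bmnm rmauw zgl rwqpg dcsq lznnu kup ccd zahw dtzqi
Hunk 3: at line 7 remove [lznnu] add [usti] -> 12 lines: xjl zne bmnm rmauw zgl rwqpg dcsq usti kup ccd zahw dtzqi
Hunk 4: at line 6 remove [usti,kup,ccd] add [tguzb,ymedi] -> 11 lines: xjl zne bmnm rmauw zgl rwqpg dcsq tguzb ymedi zahw dtzqi
Hunk 5: at line 4 remove [rwqpg,dcsq,tguzb] add [xyld,jxq,msvcc] -> 11 lines: xjl zne bmnm rmauw zgl xyld jxq msvcc ymedi zahw dtzqi
Hunk 6: at line 4 remove [xyld] add [oyt,qhno] -> 12 lines: xjl zne bmnm rmauw zgl oyt qhno jxq msvcc ymedi zahw dtzqi
Hunk 7: at line 7 remove [jxq] add [cabrw,segf] -> 13 lines: xjl zne bmnm rmauw zgl oyt qhno cabrw segf msvcc ymedi zahw dtzqi
Final line 7: qhno

Answer: qhno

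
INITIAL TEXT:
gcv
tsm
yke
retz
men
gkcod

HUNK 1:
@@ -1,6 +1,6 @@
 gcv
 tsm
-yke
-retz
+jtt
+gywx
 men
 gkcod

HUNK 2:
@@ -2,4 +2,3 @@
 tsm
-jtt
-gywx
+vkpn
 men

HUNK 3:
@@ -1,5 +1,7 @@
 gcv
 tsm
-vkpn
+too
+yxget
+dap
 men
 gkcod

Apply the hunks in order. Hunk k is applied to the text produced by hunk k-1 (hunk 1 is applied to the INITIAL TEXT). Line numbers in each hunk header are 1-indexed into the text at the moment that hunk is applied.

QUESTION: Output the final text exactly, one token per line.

Hunk 1: at line 1 remove [yke,retz] add [jtt,gywx] -> 6 lines: gcv tsm jtt gywx men gkcod
Hunk 2: at line 2 remove [jtt,gywx] add [vkpn] -> 5 lines: gcv tsm vkpn men gkcod
Hunk 3: at line 1 remove [vkpn] add [too,yxget,dap] -> 7 lines: gcv tsm too yxget dap men gkcod

Answer: gcv
tsm
too
yxget
dap
men
gkcod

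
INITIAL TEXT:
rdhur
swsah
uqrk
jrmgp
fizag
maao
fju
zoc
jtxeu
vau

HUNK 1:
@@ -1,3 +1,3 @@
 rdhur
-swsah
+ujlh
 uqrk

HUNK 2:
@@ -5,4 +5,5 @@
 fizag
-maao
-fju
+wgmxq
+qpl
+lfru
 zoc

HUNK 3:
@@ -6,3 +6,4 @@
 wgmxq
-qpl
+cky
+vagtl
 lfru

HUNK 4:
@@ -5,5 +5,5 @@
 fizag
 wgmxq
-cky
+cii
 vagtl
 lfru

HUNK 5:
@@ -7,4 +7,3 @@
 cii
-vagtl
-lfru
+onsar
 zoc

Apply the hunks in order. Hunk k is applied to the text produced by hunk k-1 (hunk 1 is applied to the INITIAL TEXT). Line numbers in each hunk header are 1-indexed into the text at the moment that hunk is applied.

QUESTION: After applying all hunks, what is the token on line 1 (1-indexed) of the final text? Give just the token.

Hunk 1: at line 1 remove [swsah] add [ujlh] -> 10 lines: rdhur ujlh uqrk jrmgp fizag maao fju zoc jtxeu vau
Hunk 2: at line 5 remove [maao,fju] add [wgmxq,qpl,lfru] -> 11 lines: rdhur ujlh uqrk jrmgp fizag wgmxq qpl lfru zoc jtxeu vau
Hunk 3: at line 6 remove [qpl] add [cky,vagtl] -> 12 lines: rdhur ujlh uqrk jrmgp fizag wgmxq cky vagtl lfru zoc jtxeu vau
Hunk 4: at line 5 remove [cky] add [cii] -> 12 lines: rdhur ujlh uqrk jrmgp fizag wgmxq cii vagtl lfru zoc jtxeu vau
Hunk 5: at line 7 remove [vagtl,lfru] add [onsar] -> 11 lines: rdhur ujlh uqrk jrmgp fizag wgmxq cii onsar zoc jtxeu vau
Final line 1: rdhur

Answer: rdhur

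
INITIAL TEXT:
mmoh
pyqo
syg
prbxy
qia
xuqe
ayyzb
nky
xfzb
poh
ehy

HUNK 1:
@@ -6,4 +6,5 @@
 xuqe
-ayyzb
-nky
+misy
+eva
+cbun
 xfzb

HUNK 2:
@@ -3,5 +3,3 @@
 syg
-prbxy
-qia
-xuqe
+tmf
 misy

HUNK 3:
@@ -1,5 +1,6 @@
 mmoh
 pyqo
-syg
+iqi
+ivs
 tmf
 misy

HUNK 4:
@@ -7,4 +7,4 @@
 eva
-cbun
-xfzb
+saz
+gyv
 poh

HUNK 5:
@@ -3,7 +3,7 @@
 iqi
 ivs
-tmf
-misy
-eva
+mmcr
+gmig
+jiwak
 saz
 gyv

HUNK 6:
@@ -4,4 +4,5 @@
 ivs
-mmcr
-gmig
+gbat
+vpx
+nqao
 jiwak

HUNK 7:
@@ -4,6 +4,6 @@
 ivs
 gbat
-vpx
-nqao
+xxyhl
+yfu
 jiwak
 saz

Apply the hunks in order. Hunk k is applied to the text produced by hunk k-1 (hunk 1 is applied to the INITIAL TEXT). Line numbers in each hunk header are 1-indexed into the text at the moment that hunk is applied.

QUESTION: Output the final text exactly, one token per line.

Answer: mmoh
pyqo
iqi
ivs
gbat
xxyhl
yfu
jiwak
saz
gyv
poh
ehy

Derivation:
Hunk 1: at line 6 remove [ayyzb,nky] add [misy,eva,cbun] -> 12 lines: mmoh pyqo syg prbxy qia xuqe misy eva cbun xfzb poh ehy
Hunk 2: at line 3 remove [prbxy,qia,xuqe] add [tmf] -> 10 lines: mmoh pyqo syg tmf misy eva cbun xfzb poh ehy
Hunk 3: at line 1 remove [syg] add [iqi,ivs] -> 11 lines: mmoh pyqo iqi ivs tmf misy eva cbun xfzb poh ehy
Hunk 4: at line 7 remove [cbun,xfzb] add [saz,gyv] -> 11 lines: mmoh pyqo iqi ivs tmf misy eva saz gyv poh ehy
Hunk 5: at line 3 remove [tmf,misy,eva] add [mmcr,gmig,jiwak] -> 11 lines: mmoh pyqo iqi ivs mmcr gmig jiwak saz gyv poh ehy
Hunk 6: at line 4 remove [mmcr,gmig] add [gbat,vpx,nqao] -> 12 lines: mmoh pyqo iqi ivs gbat vpx nqao jiwak saz gyv poh ehy
Hunk 7: at line 4 remove [vpx,nqao] add [xxyhl,yfu] -> 12 lines: mmoh pyqo iqi ivs gbat xxyhl yfu jiwak saz gyv poh ehy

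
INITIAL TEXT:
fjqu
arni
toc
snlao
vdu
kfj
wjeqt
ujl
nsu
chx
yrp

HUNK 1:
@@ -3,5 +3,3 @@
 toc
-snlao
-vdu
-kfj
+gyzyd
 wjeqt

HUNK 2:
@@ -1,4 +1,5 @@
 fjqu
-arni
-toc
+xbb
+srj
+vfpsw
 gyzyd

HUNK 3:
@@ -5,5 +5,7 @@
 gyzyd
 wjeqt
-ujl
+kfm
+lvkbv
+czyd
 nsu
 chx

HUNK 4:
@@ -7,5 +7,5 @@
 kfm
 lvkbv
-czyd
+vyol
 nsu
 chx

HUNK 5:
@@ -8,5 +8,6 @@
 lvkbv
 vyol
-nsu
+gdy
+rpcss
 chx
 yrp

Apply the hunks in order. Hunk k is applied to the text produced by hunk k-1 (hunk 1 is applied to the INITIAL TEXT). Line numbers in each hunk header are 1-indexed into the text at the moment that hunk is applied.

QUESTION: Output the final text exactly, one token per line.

Hunk 1: at line 3 remove [snlao,vdu,kfj] add [gyzyd] -> 9 lines: fjqu arni toc gyzyd wjeqt ujl nsu chx yrp
Hunk 2: at line 1 remove [arni,toc] add [xbb,srj,vfpsw] -> 10 lines: fjqu xbb srj vfpsw gyzyd wjeqt ujl nsu chx yrp
Hunk 3: at line 5 remove [ujl] add [kfm,lvkbv,czyd] -> 12 lines: fjqu xbb srj vfpsw gyzyd wjeqt kfm lvkbv czyd nsu chx yrp
Hunk 4: at line 7 remove [czyd] add [vyol] -> 12 lines: fjqu xbb srj vfpsw gyzyd wjeqt kfm lvkbv vyol nsu chx yrp
Hunk 5: at line 8 remove [nsu] add [gdy,rpcss] -> 13 lines: fjqu xbb srj vfpsw gyzyd wjeqt kfm lvkbv vyol gdy rpcss chx yrp

Answer: fjqu
xbb
srj
vfpsw
gyzyd
wjeqt
kfm
lvkbv
vyol
gdy
rpcss
chx
yrp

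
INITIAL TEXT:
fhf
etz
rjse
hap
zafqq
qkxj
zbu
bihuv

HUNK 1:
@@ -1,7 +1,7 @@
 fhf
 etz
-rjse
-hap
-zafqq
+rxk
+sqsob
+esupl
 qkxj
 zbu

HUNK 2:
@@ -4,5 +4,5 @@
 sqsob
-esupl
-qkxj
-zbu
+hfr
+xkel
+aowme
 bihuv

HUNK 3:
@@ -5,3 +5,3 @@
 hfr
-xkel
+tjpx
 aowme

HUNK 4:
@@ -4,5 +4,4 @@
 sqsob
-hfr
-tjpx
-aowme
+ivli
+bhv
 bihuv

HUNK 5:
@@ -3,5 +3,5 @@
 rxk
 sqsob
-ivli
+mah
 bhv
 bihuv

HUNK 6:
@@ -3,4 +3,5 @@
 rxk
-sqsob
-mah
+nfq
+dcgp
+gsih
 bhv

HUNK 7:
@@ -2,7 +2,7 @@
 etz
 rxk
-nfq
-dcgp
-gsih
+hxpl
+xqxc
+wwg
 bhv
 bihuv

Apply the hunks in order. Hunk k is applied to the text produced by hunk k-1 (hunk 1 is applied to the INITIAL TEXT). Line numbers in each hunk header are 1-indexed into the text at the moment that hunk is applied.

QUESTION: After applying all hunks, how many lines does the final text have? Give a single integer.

Hunk 1: at line 1 remove [rjse,hap,zafqq] add [rxk,sqsob,esupl] -> 8 lines: fhf etz rxk sqsob esupl qkxj zbu bihuv
Hunk 2: at line 4 remove [esupl,qkxj,zbu] add [hfr,xkel,aowme] -> 8 lines: fhf etz rxk sqsob hfr xkel aowme bihuv
Hunk 3: at line 5 remove [xkel] add [tjpx] -> 8 lines: fhf etz rxk sqsob hfr tjpx aowme bihuv
Hunk 4: at line 4 remove [hfr,tjpx,aowme] add [ivli,bhv] -> 7 lines: fhf etz rxk sqsob ivli bhv bihuv
Hunk 5: at line 3 remove [ivli] add [mah] -> 7 lines: fhf etz rxk sqsob mah bhv bihuv
Hunk 6: at line 3 remove [sqsob,mah] add [nfq,dcgp,gsih] -> 8 lines: fhf etz rxk nfq dcgp gsih bhv bihuv
Hunk 7: at line 2 remove [nfq,dcgp,gsih] add [hxpl,xqxc,wwg] -> 8 lines: fhf etz rxk hxpl xqxc wwg bhv bihuv
Final line count: 8

Answer: 8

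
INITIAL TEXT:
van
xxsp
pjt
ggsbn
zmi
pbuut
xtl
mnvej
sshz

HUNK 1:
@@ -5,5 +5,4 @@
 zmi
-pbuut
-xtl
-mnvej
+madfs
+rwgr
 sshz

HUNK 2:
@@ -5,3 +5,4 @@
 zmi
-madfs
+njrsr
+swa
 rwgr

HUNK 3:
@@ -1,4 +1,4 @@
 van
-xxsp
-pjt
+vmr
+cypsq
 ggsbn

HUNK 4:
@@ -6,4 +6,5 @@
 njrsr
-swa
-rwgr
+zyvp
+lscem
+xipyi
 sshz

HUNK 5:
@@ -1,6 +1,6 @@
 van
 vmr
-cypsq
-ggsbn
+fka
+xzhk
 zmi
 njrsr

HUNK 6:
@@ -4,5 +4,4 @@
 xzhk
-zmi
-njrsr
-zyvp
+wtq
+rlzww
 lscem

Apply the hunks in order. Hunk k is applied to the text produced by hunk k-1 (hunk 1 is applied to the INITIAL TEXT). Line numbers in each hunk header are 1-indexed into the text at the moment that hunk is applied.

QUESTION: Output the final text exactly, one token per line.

Answer: van
vmr
fka
xzhk
wtq
rlzww
lscem
xipyi
sshz

Derivation:
Hunk 1: at line 5 remove [pbuut,xtl,mnvej] add [madfs,rwgr] -> 8 lines: van xxsp pjt ggsbn zmi madfs rwgr sshz
Hunk 2: at line 5 remove [madfs] add [njrsr,swa] -> 9 lines: van xxsp pjt ggsbn zmi njrsr swa rwgr sshz
Hunk 3: at line 1 remove [xxsp,pjt] add [vmr,cypsq] -> 9 lines: van vmr cypsq ggsbn zmi njrsr swa rwgr sshz
Hunk 4: at line 6 remove [swa,rwgr] add [zyvp,lscem,xipyi] -> 10 lines: van vmr cypsq ggsbn zmi njrsr zyvp lscem xipyi sshz
Hunk 5: at line 1 remove [cypsq,ggsbn] add [fka,xzhk] -> 10 lines: van vmr fka xzhk zmi njrsr zyvp lscem xipyi sshz
Hunk 6: at line 4 remove [zmi,njrsr,zyvp] add [wtq,rlzww] -> 9 lines: van vmr fka xzhk wtq rlzww lscem xipyi sshz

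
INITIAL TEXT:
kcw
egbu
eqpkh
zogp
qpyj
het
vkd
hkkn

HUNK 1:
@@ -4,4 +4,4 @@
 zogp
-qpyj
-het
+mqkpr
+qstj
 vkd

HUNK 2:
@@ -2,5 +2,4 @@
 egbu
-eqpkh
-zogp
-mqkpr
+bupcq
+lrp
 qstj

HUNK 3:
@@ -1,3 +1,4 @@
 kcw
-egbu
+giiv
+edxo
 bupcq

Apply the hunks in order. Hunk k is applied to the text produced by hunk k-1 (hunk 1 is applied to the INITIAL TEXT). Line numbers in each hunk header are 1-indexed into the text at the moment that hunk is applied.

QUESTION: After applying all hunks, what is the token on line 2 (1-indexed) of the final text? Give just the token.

Answer: giiv

Derivation:
Hunk 1: at line 4 remove [qpyj,het] add [mqkpr,qstj] -> 8 lines: kcw egbu eqpkh zogp mqkpr qstj vkd hkkn
Hunk 2: at line 2 remove [eqpkh,zogp,mqkpr] add [bupcq,lrp] -> 7 lines: kcw egbu bupcq lrp qstj vkd hkkn
Hunk 3: at line 1 remove [egbu] add [giiv,edxo] -> 8 lines: kcw giiv edxo bupcq lrp qstj vkd hkkn
Final line 2: giiv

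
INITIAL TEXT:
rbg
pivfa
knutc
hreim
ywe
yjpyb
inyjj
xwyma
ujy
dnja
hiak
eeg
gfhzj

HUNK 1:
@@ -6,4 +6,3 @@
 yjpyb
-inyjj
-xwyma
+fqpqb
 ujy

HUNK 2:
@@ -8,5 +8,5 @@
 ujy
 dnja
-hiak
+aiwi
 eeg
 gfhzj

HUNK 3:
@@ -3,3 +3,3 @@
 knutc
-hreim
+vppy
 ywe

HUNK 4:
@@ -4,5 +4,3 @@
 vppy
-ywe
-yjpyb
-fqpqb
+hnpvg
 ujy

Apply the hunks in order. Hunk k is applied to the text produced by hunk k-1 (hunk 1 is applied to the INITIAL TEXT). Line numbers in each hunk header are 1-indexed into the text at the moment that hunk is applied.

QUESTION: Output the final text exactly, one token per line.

Hunk 1: at line 6 remove [inyjj,xwyma] add [fqpqb] -> 12 lines: rbg pivfa knutc hreim ywe yjpyb fqpqb ujy dnja hiak eeg gfhzj
Hunk 2: at line 8 remove [hiak] add [aiwi] -> 12 lines: rbg pivfa knutc hreim ywe yjpyb fqpqb ujy dnja aiwi eeg gfhzj
Hunk 3: at line 3 remove [hreim] add [vppy] -> 12 lines: rbg pivfa knutc vppy ywe yjpyb fqpqb ujy dnja aiwi eeg gfhzj
Hunk 4: at line 4 remove [ywe,yjpyb,fqpqb] add [hnpvg] -> 10 lines: rbg pivfa knutc vppy hnpvg ujy dnja aiwi eeg gfhzj

Answer: rbg
pivfa
knutc
vppy
hnpvg
ujy
dnja
aiwi
eeg
gfhzj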